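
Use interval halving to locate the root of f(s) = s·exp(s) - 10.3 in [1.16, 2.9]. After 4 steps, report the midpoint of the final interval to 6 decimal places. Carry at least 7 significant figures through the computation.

f(1.160000) = -6.599677, f(2.900000) = 42.405022 (opposite signs)
step 1: m = 2.030000, f(m) = 5.156595 > 0 → root in [1.160000, 2.030000]
step 2: m = 1.595000, f(m) = -2.439315 < 0 → root in [1.595000, 2.030000]
step 3: m = 1.812500, f(m) = 0.802909 > 0 → root in [1.595000, 1.812500]
step 4: m = 1.703750, f(m) = -0.938723 < 0 → root in [1.703750, 1.812500]
Midpoint of [1.703750, 1.812500] = 1.758125

1.758125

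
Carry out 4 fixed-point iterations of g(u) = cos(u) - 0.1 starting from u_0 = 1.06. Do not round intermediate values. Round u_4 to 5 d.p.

0.73739

u_1 = g(1.060000) = 0.388872
u_2 = g(0.388872) = 0.825337
u_3 = g(0.825337) = 0.578309
u_4 = g(0.578309) = 0.737388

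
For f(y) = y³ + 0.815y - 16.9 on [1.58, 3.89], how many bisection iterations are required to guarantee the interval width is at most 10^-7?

25

Initial width b − a = 3.89 − 1.58 = 2.310000.
After n steps the width is (b−a)/2^n; need (b−a)/2^n ≤ 10^-7.
So n ≥ log₂(2.310000/10^-7) = log₂(23100000.0000) ≈ 24.4614.
Hence n = 25.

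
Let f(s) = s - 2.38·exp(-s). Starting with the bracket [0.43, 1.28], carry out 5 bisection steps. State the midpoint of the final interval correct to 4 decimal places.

f(0.430000) = -1.118212, f(1.280000) = 0.618271 (opposite signs)
step 1: m = 0.855000, f(m) = -0.157174 < 0 → root in [0.855000, 1.280000]
step 2: m = 1.067500, f(m) = 0.249096 > 0 → root in [0.855000, 1.067500]
step 3: m = 0.961250, f(m) = 0.051103 > 0 → root in [0.855000, 0.961250]
step 4: m = 0.908125, f(m) = -0.051681 < 0 → root in [0.908125, 0.961250]
step 5: m = 0.934687, f(m) = 0.000041 > 0 → root in [0.908125, 0.934687]
Midpoint of [0.908125, 0.934687] = 0.921406

0.9214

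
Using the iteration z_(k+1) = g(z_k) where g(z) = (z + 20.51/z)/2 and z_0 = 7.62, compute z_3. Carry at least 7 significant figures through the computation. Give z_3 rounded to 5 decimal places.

z_1 = g(7.620000) = 5.155801
z_2 = g(5.155801) = 4.566922
z_3 = g(4.566922) = 4.528956

4.52896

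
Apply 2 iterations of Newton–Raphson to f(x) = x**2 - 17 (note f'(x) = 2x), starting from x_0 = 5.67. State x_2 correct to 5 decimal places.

4.12824

x_0 = 5.670000: f = 15.148900, f' = 11.340000 → x_1 = 5.670000 - (15.148900)/(11.340000) = 4.334118
x_1 = 4.334118: f = 1.784580, f' = 8.668236 → x_2 = 4.334118 - (1.784580)/(8.668236) = 4.128242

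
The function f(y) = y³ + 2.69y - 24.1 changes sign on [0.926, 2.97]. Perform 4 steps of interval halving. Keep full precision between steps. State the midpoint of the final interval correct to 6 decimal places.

2.522875

f(0.926000) = -20.815037, f(2.970000) = 10.087373 (opposite signs)
step 1: m = 1.948000, f(m) = -11.467797 < 0 → root in [1.948000, 2.970000]
step 2: m = 2.459000, f(m) = -2.616501 < 0 → root in [2.459000, 2.970000]
step 3: m = 2.714500, f(m) = 3.203826 > 0 → root in [2.459000, 2.714500]
step 4: m = 2.586750, f(m) = 0.167015 > 0 → root in [2.459000, 2.586750]
Midpoint of [2.459000, 2.586750] = 2.522875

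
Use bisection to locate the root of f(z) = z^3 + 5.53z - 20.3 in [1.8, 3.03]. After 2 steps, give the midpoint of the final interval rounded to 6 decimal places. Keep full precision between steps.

f(1.800000) = -4.514000, f(3.030000) = 24.274027 (opposite signs)
step 1: m = 2.415000, f(m) = 7.139773 > 0 → root in [1.800000, 2.415000]
step 2: m = 2.107500, f(m) = 0.715055 > 0 → root in [1.800000, 2.107500]
Midpoint of [1.800000, 2.107500] = 1.953750

1.953750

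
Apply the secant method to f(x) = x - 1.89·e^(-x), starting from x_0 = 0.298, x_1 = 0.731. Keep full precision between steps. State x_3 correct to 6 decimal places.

0.826520

f(x_0) = -1.104950, f(x_1) = -0.178898
x_2 = 0.731000 - (-0.178898)·(0.731000 - 0.298000)/(-0.178898 - (-1.104950)) = 0.814648; f(x_2) = -0.022234
x_3 = 0.814648 - (-0.022234)·(0.814648 - 0.731000)/(-0.022234 - (-0.178898)) = 0.826520; f(x_3) = -0.000486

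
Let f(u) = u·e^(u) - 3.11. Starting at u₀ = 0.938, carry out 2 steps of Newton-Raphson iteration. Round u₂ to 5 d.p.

1.06857

f'(u) = (u + 1)·e^(u)
u_0 = 0.938000: f = -0.713535, f' = 4.951331 → u_1 = 0.938000 - (-0.713535)/(4.951331) = 1.082110
u_1 = 1.082110: f = 0.083196, f' = 6.144095 → u_2 = 1.082110 - (0.083196)/(6.144095) = 1.068569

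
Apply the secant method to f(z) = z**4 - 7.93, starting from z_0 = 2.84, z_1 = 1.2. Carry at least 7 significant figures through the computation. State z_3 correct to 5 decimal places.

f(z_0) = 57.123903, f(z_1) = -5.856400
z_2 = 1.200000 - (-5.856400)·(1.200000 - 2.840000)/(-5.856400 - (57.123903)) = 1.352500; f(z_2) = -4.583822
z_3 = 1.352500 - (-4.583822)·(1.352500 - 1.200000)/(-4.583822 - (-5.856400)) = 1.901804; f(z_3) = 5.151673

1.90180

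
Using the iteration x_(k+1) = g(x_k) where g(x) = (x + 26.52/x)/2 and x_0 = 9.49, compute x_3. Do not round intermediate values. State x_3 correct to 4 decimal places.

x_1 = g(9.490000) = 6.142260
x_2 = g(6.142260) = 5.229945
x_3 = g(5.229945) = 5.150372

5.1504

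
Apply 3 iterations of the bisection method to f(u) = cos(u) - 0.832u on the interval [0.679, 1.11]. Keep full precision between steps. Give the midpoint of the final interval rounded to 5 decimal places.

f(0.679000) = 0.213273, f(1.110000) = -0.478858 (opposite signs)
step 1: m = 0.894500, f(m) = -0.118315 < 0 → root in [0.679000, 0.894500]
step 2: m = 0.786750, f(m) = 0.051574 > 0 → root in [0.786750, 0.894500]
step 3: m = 0.840625, f(m) = -0.032403 < 0 → root in [0.786750, 0.840625]
Midpoint of [0.786750, 0.840625] = 0.813688

0.81369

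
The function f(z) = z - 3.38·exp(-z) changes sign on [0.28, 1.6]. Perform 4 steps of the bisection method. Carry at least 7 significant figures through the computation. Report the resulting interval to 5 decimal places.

[1.10500, 1.18750]

f(0.280000) = -2.274549, f(1.600000) = 0.917590 (opposite signs)
step 1: m = 0.940000, f(m) = -0.380322 < 0 → root in [0.940000, 1.600000]
step 2: m = 1.270000, f(m) = 0.320789 > 0 → root in [0.940000, 1.270000]
step 3: m = 1.105000, f(m) = -0.014493 < 0 → root in [1.105000, 1.270000]
step 4: m = 1.187500, f(m) = 0.156658 > 0 → root in [1.105000, 1.187500]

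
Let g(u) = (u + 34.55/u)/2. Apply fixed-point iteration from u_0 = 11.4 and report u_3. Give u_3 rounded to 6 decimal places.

u_1 = g(11.400000) = 7.215351
u_2 = g(7.215351) = 6.001876
u_3 = g(6.001876) = 5.879205

5.879205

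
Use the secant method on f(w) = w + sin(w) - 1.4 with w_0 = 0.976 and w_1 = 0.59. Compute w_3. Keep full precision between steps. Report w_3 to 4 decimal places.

f(w_0) = 0.404263, f(w_1) = -0.253639
w_2 = 0.590000 - (-0.253639)·(0.590000 - 0.976000)/(-0.253639 - (0.404263)) = 0.738814; f(w_2) = 0.012225
w_3 = 0.738814 - (0.012225)·(0.738814 - 0.590000)/(0.012225 - (-0.253639)) = 0.731971; f(w_3) = 0.000308

0.7320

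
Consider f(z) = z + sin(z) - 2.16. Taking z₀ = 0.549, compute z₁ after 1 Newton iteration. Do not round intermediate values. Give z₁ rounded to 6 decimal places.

Newton update: z ← z − f(z)/f'(z).
f'(z) = 1 + cos(z)
z_0 = 0.549000: f = -1.089166, f' = 1.853047 → z_1 = 0.549000 - (-1.089166)/(1.853047) = 1.136770

1.136770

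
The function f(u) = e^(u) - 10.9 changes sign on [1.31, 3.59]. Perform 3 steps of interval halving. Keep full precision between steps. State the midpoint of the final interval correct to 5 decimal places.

f(1.310000) = -7.193826, f(3.590000) = 25.334076 (opposite signs)
step 1: m = 2.450000, f(m) = 0.688347 > 0 → root in [1.310000, 2.450000]
step 2: m = 1.880000, f(m) = -4.346495 < 0 → root in [1.880000, 2.450000]
step 3: m = 2.165000, f(m) = -2.185398 < 0 → root in [2.165000, 2.450000]
Midpoint of [2.165000, 2.450000] = 2.307500

2.30750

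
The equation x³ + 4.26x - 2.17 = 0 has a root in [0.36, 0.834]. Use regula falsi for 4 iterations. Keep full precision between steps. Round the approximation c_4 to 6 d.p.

0.482929

f(0.360000) = -0.589744, f(0.834000) = 1.962934
step 1: c = 0.469508, f(c) = -0.066399 < 0 → new bracket [0.469508, 0.834000]
step 2: c = 0.481434, f(c) = -0.007505 < 0 → new bracket [0.481434, 0.834000]
step 3: c = 0.482777, f(c) = -0.000848 < 0 → new bracket [0.482777, 0.834000]
step 4: c = 0.482929, f(c) = -0.000096 < 0 → new bracket [0.482929, 0.834000]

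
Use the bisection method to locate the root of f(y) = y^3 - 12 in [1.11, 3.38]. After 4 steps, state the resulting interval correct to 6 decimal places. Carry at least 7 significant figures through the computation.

f(1.110000) = -10.632369, f(3.380000) = 26.614472 (opposite signs)
step 1: m = 2.245000, f(m) = -0.685144 < 0 → root in [2.245000, 3.380000]
step 2: m = 2.812500, f(m) = 10.247314 > 0 → root in [2.245000, 2.812500]
step 3: m = 2.528750, f(m) = 4.170285 > 0 → root in [2.245000, 2.528750]
step 4: m = 2.386875, f(m) = 1.598438 > 0 → root in [2.245000, 2.386875]

[2.245000, 2.386875]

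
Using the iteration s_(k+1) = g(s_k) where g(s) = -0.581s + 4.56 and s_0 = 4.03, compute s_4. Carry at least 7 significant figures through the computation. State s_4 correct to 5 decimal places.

3.01481

s_1 = g(4.030000) = 2.218570
s_2 = g(2.218570) = 3.271011
s_3 = g(3.271011) = 2.659543
s_4 = g(2.659543) = 3.014806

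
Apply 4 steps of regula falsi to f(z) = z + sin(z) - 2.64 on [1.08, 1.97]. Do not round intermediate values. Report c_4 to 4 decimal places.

f(1.080000) = -0.678042, f(1.970000) = 0.251371
step 1: c = 1.729289, f(c) = 0.076755 > 0 → new bracket [1.080000, 1.729289]
step 2: c = 1.663263, f(c) = 0.018991 > 0 → new bracket [1.080000, 1.663263]
step 3: c = 1.647372, f(c) = 0.004441 > 0 → new bracket [1.080000, 1.647372]
step 4: c = 1.643680, f(c) = 0.001025 > 0 → new bracket [1.080000, 1.643680]

1.6437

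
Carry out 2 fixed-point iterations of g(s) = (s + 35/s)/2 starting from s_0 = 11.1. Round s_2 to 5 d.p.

6.01889

s_1 = g(11.100000) = 7.126577
s_2 = g(7.126577) = 6.018885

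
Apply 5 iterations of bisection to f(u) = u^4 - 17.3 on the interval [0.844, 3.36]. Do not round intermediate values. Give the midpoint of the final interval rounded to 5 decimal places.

2.06269

f(0.844000) = -16.792577, f(3.360000) = 110.155068 (opposite signs)
step 1: m = 2.102000, f(m) = 2.222294 > 0 → root in [0.844000, 2.102000]
step 2: m = 1.473000, f(m) = -12.592276 < 0 → root in [1.473000, 2.102000]
step 3: m = 1.787500, f(m) = -7.090977 < 0 → root in [1.787500, 2.102000]
step 4: m = 1.944750, f(m) = -2.996078 < 0 → root in [1.944750, 2.102000]
step 5: m = 2.023375, f(m) = -0.538784 < 0 → root in [2.023375, 2.102000]
Midpoint of [2.023375, 2.102000] = 2.062688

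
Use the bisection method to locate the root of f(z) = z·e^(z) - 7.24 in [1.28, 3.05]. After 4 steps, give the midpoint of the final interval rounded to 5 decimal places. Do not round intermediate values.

f(1.280000) = -2.636301, f(3.050000) = 57.161800 (opposite signs)
step 1: m = 2.165000, f(m) = 11.627113 > 0 → root in [1.280000, 2.165000]
step 2: m = 1.722500, f(m) = 2.403429 > 0 → root in [1.280000, 1.722500]
step 3: m = 1.501250, f(m) = -0.503449 < 0 → root in [1.501250, 1.722500]
step 4: m = 1.611875, f(m) = 0.839040 > 0 → root in [1.501250, 1.611875]
Midpoint of [1.501250, 1.611875] = 1.556563

1.55656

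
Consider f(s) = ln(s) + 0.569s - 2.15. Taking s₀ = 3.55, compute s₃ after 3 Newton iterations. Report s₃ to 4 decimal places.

f'(s) = 1/s + 0.569
s_0 = 3.550000: f = 1.136898, f' = 0.850690 → s_1 = 3.550000 - (1.136898)/(0.850690) = 2.213559
s_1 = 2.213559: f = -0.095884, f' = 1.020761 → s_2 = 2.213559 - (-0.095884)/(1.020761) = 2.307492
s_2 = 2.307492: f = -0.000876, f' = 1.002371 → s_3 = 2.307492 - (-0.000876)/(1.002371) = 2.308366

2.3084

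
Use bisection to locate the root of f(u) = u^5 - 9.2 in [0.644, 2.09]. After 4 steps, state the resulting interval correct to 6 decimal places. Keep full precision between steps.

[1.547750, 1.638125]

f(0.644000) = -9.089228, f(2.090000) = 30.677822 (opposite signs)
step 1: m = 1.367000, f(m) = -4.426438 < 0 → root in [1.367000, 2.090000]
step 2: m = 1.728500, f(m) = 6.229325 > 0 → root in [1.367000, 1.728500]
step 3: m = 1.547750, f(m) = -0.318137 < 0 → root in [1.547750, 1.728500]
step 4: m = 1.638125, f(m) = 2.596012 > 0 → root in [1.547750, 1.638125]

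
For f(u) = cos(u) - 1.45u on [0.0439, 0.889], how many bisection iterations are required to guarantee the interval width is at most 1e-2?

7

Initial width b − a = 0.889 − 0.0439 = 0.845100.
After n steps the width is (b−a)/2^n; need (b−a)/2^n ≤ 1e-2.
So n ≥ log₂(0.845100/1e-2) = log₂(84.5100) ≈ 6.4011.
Hence n = 7.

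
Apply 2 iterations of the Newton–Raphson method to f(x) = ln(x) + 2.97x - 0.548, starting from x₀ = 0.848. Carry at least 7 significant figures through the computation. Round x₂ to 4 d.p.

0.4511

f'(x) = 1/x + 2.97
x_0 = 0.848000: f = 1.805685, f' = 4.149245 → x_1 = 0.848000 - (1.805685)/(4.149245) = 0.412816
x_1 = 0.412816: f = -0.206690, f' = 5.392387 → x_2 = 0.412816 - (-0.206690)/(5.392387) = 0.451146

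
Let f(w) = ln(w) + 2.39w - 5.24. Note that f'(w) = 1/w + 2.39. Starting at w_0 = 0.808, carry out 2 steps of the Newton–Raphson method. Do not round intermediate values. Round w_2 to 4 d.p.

Newton update: w ← w − f(w)/f'(w).
w_0 = 0.808000: f = -3.522073, f' = 3.627624 → w_1 = 0.808000 - (-3.522073)/(3.627624) = 1.778904
w_1 = 1.778904: f = -0.412423, f' = 2.952144 → w_2 = 1.778904 - (-0.412423)/(2.952144) = 1.918607

1.9186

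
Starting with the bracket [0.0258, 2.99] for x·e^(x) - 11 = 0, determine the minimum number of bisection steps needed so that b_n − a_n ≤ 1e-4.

15

Initial width b − a = 2.99 − 0.0258 = 2.964200.
After n steps the width is (b−a)/2^n; need (b−a)/2^n ≤ 1e-4.
So n ≥ log₂(2.964200/1e-4) = log₂(29642.0000) ≈ 14.8554.
Hence n = 15.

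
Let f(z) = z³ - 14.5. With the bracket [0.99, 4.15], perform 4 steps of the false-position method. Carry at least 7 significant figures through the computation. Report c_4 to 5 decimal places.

f(0.990000) = -13.529701, f(4.150000) = 56.973375
step 1: c = 1.596411, f(c) = -10.431500 < 0 → new bracket [1.596411, 4.150000]
step 2: c = 1.991602, f(c) = -6.600358 < 0 → new bracket [1.991602, 4.150000]
step 3: c = 2.215691, f(c) = -3.622537 < 0 → new bracket [2.215691, 4.150000]
step 4: c = 2.331328, f(c) = -1.829027 < 0 → new bracket [2.331328, 4.150000]

2.33133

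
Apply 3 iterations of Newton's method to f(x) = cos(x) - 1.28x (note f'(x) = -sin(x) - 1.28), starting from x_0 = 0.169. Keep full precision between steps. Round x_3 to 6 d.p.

Newton update: x ← x − f(x)/f'(x).
x_0 = 0.169000: f = 0.769433, f' = -1.448197 → x_1 = 0.169000 - (0.769433)/(-1.448197) = 0.700305
x_1 = 0.700305: f = -0.131744, f' = -1.924451 → x_2 = 0.700305 - (-0.131744)/(-1.924451) = 0.631847
x_2 = 0.631847: f = -0.001826, f' = -1.870636 → x_3 = 0.631847 - (-0.001826)/(-1.870636) = 0.630871

0.630871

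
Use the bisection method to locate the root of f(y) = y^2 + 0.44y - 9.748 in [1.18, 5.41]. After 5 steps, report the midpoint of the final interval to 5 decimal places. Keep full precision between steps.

2.96453

f(1.180000) = -7.836400, f(5.410000) = 21.900500 (opposite signs)
step 1: m = 3.295000, f(m) = 2.558825 > 0 → root in [1.180000, 3.295000]
step 2: m = 2.237500, f(m) = -3.757094 < 0 → root in [2.237500, 3.295000]
step 3: m = 2.766250, f(m) = -0.878711 < 0 → root in [2.766250, 3.295000]
step 4: m = 3.030625, f(m) = 0.770163 > 0 → root in [2.766250, 3.030625]
step 5: m = 2.898438, f(m) = -0.071748 < 0 → root in [2.898438, 3.030625]
Midpoint of [2.898438, 3.030625] = 2.964531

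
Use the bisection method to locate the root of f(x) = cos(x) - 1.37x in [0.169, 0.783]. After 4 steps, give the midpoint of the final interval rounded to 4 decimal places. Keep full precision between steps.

f(0.169000) = 0.754223, f(0.783000) = -0.363909 (opposite signs)
step 1: m = 0.476000, f(m) = 0.236715 > 0 → root in [0.476000, 0.783000]
step 2: m = 0.629500, f(m) = -0.054093 < 0 → root in [0.476000, 0.629500]
step 3: m = 0.552750, f(m) = 0.093816 > 0 → root in [0.552750, 0.629500]
step 4: m = 0.591125, f(m) = 0.020473 > 0 → root in [0.591125, 0.629500]
Midpoint of [0.591125, 0.629500] = 0.610313

0.6103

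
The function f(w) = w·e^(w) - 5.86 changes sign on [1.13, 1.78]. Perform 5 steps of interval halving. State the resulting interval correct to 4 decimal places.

[1.4144, 1.4347]

f(1.130000) = -2.361908, f(1.780000) = 4.695144 (opposite signs)
step 1: m = 1.455000, f(m) = 0.373923 > 0 → root in [1.130000, 1.455000]
step 2: m = 1.292500, f(m) = -1.152870 < 0 → root in [1.292500, 1.455000]
step 3: m = 1.373750, f(m) = -0.433501 < 0 → root in [1.373750, 1.455000]
step 4: m = 1.414375, f(m) = -0.041382 < 0 → root in [1.414375, 1.455000]
step 5: m = 1.434688, f(m) = 0.163296 > 0 → root in [1.414375, 1.434688]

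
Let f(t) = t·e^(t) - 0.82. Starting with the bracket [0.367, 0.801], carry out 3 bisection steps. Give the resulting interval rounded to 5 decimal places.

[0.47550, 0.52975]

f(0.367000) = -0.290273, f(0.801000) = 0.964442 (opposite signs)
step 1: m = 0.584000, f(m) = 0.227227 > 0 → root in [0.367000, 0.584000]
step 2: m = 0.475500, f(m) = -0.055007 < 0 → root in [0.475500, 0.584000]
step 3: m = 0.529750, f(m) = 0.079784 > 0 → root in [0.475500, 0.529750]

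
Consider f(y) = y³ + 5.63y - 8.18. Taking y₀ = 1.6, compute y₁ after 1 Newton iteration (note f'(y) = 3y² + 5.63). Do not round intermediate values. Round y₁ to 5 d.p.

y_0 = 1.600000: f = 4.924000, f' = 13.310000 → y_1 = 1.600000 - (4.924000)/(13.310000) = 1.230053

1.23005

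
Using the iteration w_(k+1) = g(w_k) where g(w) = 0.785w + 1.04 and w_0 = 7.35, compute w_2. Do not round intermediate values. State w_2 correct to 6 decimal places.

6.385654

w_1 = g(7.350000) = 6.809750
w_2 = g(6.809750) = 6.385654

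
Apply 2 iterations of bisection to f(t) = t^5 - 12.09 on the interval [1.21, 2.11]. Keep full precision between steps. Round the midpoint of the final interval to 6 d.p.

f(1.210000) = -9.496258, f(2.110000) = 29.732720 (opposite signs)
step 1: m = 1.660000, f(m) = 0.514930 > 0 → root in [1.210000, 1.660000]
step 2: m = 1.435000, f(m) = -6.005015 < 0 → root in [1.435000, 1.660000]
Midpoint of [1.435000, 1.660000] = 1.547500

1.547500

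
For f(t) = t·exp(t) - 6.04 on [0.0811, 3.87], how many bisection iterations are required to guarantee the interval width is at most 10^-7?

Initial width b − a = 3.87 − 0.0811 = 3.788900.
After n steps the width is (b−a)/2^n; need (b−a)/2^n ≤ 10^-7.
So n ≥ log₂(3.788900/10^-7) = log₂(37889000.0000) ≈ 25.1753.
Hence n = 26.

26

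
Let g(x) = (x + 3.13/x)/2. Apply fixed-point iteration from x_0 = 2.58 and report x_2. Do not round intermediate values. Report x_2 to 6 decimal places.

x_1 = g(2.580000) = 1.896589
x_2 = g(1.896589) = 1.773460

1.773460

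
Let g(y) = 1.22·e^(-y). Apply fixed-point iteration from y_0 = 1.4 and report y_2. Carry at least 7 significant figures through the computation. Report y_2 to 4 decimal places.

y_1 = g(1.400000) = 0.300848
y_2 = g(0.300848) = 0.903032

0.9030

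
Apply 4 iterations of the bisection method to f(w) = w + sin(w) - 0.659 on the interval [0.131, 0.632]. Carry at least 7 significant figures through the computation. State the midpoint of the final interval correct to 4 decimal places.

f(0.131000) = -0.397374, f(0.632000) = 0.563760 (opposite signs)
step 1: m = 0.381500, f(m) = 0.094813 > 0 → root in [0.131000, 0.381500]
step 2: m = 0.256250, f(m) = -0.149295 < 0 → root in [0.256250, 0.381500]
step 3: m = 0.318875, f(m) = -0.026627 < 0 → root in [0.318875, 0.381500]
step 4: m = 0.350187, f(m) = 0.034261 > 0 → root in [0.318875, 0.350187]
Midpoint of [0.318875, 0.350187] = 0.334531

0.3345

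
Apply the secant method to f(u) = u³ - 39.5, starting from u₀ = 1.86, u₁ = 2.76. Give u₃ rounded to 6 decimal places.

f(u_0) = -33.065144, f(u_1) = -18.475424
u_2 = 2.760000 - (-18.475424)·(2.760000 - 1.860000)/(-18.475424 - (-33.065144)) = 3.899698; f(u_2) = 19.805242
u_3 = 3.899698 - (19.805242)·(3.899698 - 2.760000)/(19.805242 - (-18.475424)) = 3.310053; f(u_3) = -3.233552

3.310053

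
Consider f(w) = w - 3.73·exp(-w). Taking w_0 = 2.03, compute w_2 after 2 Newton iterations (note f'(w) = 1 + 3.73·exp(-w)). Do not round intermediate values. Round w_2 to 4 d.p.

w_0 = 2.030000: f = 1.540119, f' = 1.489881 → w_1 = 2.030000 - (1.540119)/(1.489881) = 0.996281
w_1 = 0.996281: f = -0.381022, f' = 2.377303 → w_2 = 0.996281 - (-0.381022)/(2.377303) = 1.156556

1.1566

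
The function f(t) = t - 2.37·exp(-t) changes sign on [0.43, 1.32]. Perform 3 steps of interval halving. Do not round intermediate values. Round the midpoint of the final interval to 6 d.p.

0.930625

f(0.430000) = -1.111707, f(1.320000) = 0.686889 (opposite signs)
step 1: m = 0.875000, f(m) = -0.112963 < 0 → root in [0.875000, 1.320000]
step 2: m = 1.097500, f(m) = 0.306621 > 0 → root in [0.875000, 1.097500]
step 3: m = 0.986250, f(m) = 0.102305 > 0 → root in [0.875000, 0.986250]
Midpoint of [0.875000, 0.986250] = 0.930625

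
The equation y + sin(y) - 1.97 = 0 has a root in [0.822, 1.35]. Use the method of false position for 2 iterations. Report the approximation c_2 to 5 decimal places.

f(0.822000) = -0.415491, f(1.350000) = 0.355723
step 1: c = 1.106460, f(c) = 0.030578 > 0 → new bracket [0.822000, 1.106460]
step 2: c = 1.086960, f(c) = 0.002176 > 0 → new bracket [0.822000, 1.086960]

1.08696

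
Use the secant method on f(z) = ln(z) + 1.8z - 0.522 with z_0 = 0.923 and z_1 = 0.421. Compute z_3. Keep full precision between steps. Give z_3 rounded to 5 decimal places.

0.58814

f(z_0) = 1.059274, f(z_1) = -0.629322
z_2 = 0.421000 - (-0.629322)·(0.421000 - 0.923000)/(-0.629322 - (1.059274)) = 0.608090; f(z_2) = 0.075130
z_3 = 0.608090 - (0.075130)·(0.608090 - 0.421000)/(0.075130 - (-0.629322)) = 0.588137; f(z_3) = 0.005851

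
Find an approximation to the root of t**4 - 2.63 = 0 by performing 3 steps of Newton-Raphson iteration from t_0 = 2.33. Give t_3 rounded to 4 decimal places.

1.3070

Newton update: t ← t − f(t)/f'(t).
f'(t) = 4t**3
t_0 = 2.330000: f = 26.842955, f' = 50.597348 → t_1 = 2.330000 - (26.842955)/(50.597348) = 1.799479
t_1 = 1.799479: f = 7.855452, f' = 23.307750 → t_2 = 1.799479 - (7.855452)/(23.307750) = 1.462447
t_2 = 1.462447: f = 1.944260, f' = 12.511248 → t_3 = 1.462447 - (1.944260)/(12.511248) = 1.307046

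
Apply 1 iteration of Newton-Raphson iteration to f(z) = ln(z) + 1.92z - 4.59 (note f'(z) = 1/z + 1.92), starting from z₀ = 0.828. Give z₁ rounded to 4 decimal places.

1.8476

z_0 = 0.828000: f = -3.188982, f' = 3.127729 → z_1 = 0.828000 - (-3.188982)/(3.127729) = 1.847584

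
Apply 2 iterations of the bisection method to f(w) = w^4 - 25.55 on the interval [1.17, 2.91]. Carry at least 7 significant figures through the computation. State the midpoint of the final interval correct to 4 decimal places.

f(1.170000) = -23.676113, f(2.910000) = 46.158718 (opposite signs)
step 1: m = 2.040000, f(m) = -8.231085 < 0 → root in [2.040000, 2.910000]
step 2: m = 2.475000, f(m) = 11.973282 > 0 → root in [2.040000, 2.475000]
Midpoint of [2.040000, 2.475000] = 2.257500

2.2575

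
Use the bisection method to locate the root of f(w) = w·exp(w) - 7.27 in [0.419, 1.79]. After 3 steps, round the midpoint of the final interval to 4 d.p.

f(0.419000) = -6.632935, f(1.790000) = 3.451120 (opposite signs)
step 1: m = 1.104500, f(m) = -3.936934 < 0 → root in [1.104500, 1.790000]
step 2: m = 1.447250, f(m) = -1.117151 < 0 → root in [1.447250, 1.790000]
step 3: m = 1.618625, f(m) = 0.897820 > 0 → root in [1.447250, 1.618625]
Midpoint of [1.447250, 1.618625] = 1.532938

1.5329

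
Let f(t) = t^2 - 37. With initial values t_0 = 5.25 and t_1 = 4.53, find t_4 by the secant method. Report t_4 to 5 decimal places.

6.08256

f(t_0) = -9.437500, f(t_1) = -16.479100
t_2 = 4.530000 - (-16.479100)·(4.530000 - 5.250000)/(-16.479100 - (-9.437500)) = 6.214980; f(t_2) = 1.625971
t_3 = 6.214980 - (1.625971)·(6.214980 - 4.530000)/(1.625971 - (-16.479100)) = 6.063656; f(t_3) = -0.232079
t_4 = 6.063656 - (-0.232079)·(6.063656 - 6.214980)/(-0.232079 - (1.625971)) = 6.082557; f(t_4) = -0.002503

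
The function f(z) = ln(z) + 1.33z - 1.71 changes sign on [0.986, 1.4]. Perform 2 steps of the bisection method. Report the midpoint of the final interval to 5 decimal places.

1.14125

f(0.986000) = -0.412719, f(1.400000) = 0.488472 (opposite signs)
step 1: m = 1.193000, f(m) = 0.053161 > 0 → root in [0.986000, 1.193000]
step 2: m = 1.089500, f(m) = -0.175246 < 0 → root in [1.089500, 1.193000]
Midpoint of [1.089500, 1.193000] = 1.141250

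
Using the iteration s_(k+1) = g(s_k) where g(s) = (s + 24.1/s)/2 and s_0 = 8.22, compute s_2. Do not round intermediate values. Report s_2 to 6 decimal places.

s_1 = g(8.220000) = 5.575937
s_2 = g(5.575937) = 4.949040

4.949040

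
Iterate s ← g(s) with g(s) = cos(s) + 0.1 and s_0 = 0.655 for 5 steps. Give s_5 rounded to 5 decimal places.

s_1 = g(0.655000) = 0.893048
s_2 = g(0.893048) = 0.727041
s_3 = g(0.727041) = 0.847145
s_4 = g(0.847145) = 0.762126
s_5 = g(0.762126) = 0.823370

0.82337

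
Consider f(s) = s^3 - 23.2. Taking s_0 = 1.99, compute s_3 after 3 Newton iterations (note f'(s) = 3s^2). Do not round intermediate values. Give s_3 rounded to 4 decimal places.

s_0 = 1.990000: f = -15.319401, f' = 11.880300 → s_1 = 1.990000 - (-15.319401)/(11.880300) = 3.279479
s_1 = 3.279479: f = 12.070749, f' = 32.264954 → s_2 = 3.279479 - (12.070749)/(32.264954) = 2.905366
s_2 = 2.905366: f = 1.324634, f' = 25.323454 → s_3 = 2.905366 - (1.324634)/(25.323454) = 2.853057

2.8531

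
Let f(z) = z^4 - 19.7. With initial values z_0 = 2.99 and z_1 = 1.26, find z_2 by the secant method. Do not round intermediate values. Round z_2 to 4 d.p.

1.6440

f(z_0) = 60.225388, f(z_1) = -17.179526
z_2 = 1.260000 - (-17.179526)·(1.260000 - 2.990000)/(-17.179526 - (60.225388)) = 1.643962; f(z_2) = -12.395886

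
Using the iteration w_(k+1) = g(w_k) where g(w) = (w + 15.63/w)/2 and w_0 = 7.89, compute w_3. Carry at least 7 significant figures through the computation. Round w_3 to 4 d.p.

3.9547

w_1 = g(7.890000) = 4.935494
w_2 = g(4.935494) = 4.051175
w_3 = g(4.051175) = 3.954657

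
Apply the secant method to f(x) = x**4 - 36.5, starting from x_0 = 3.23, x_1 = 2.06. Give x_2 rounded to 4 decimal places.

f(x_0) = 72.345402, f(x_1) = -18.491859
x_2 = 2.060000 - (-18.491859)·(2.060000 - 3.230000)/(-18.491859 - (72.345402)) = 2.298178; f(x_2) = -8.604448

2.2982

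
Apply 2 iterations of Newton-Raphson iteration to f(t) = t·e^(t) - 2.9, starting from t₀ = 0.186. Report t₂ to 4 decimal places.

1.5071

f'(t) = (t + 1)·e^(t)
t_0 = 0.186000: f = -2.675977, f' = 1.428445 → t_1 = 0.186000 - (-2.675977)/(1.428445) = 2.059350
t_1 = 2.059350: f = 13.247105, f' = 23.987979 → t_2 = 2.059350 - (13.247105)/(23.987979) = 1.507111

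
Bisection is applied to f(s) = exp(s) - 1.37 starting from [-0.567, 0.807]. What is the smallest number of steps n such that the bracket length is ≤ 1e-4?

Initial width b − a = 0.807 − -0.567 = 1.374000.
After n steps the width is (b−a)/2^n; need (b−a)/2^n ≤ 1e-4.
So n ≥ log₂(1.374000/1e-4) = log₂(13740.0000) ≈ 13.7461.
Hence n = 14.

14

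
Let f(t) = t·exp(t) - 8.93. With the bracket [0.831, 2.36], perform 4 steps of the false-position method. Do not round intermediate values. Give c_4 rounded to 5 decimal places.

1.64902

False-position update: c = (a·f(b) − b·f(a))/(f(b) − f(a)); replace the endpoint whose sign matches f(c).
f(0.831000) = -7.022345, f(2.360000) = 16.064645
step 1: c = 1.296074, f(c) = -4.192952 < 0 → new bracket [1.296074, 2.360000]
step 2: c = 1.516287, f(c) = -2.022883 < 0 → new bracket [1.516287, 2.360000]
step 3: c = 1.610647, f(c) = -0.867022 < 0 → new bracket [1.610647, 2.360000]
step 4: c = 1.649019, f(c) = -0.352007 < 0 → new bracket [1.649019, 2.360000]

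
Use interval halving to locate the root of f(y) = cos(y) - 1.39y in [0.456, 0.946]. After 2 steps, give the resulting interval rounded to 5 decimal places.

[0.57850, 0.70100]

f(0.456000) = 0.263981, f(0.946000) = -0.730008 (opposite signs)
step 1: m = 0.701000, f(m) = -0.210192 < 0 → root in [0.456000, 0.701000]
step 2: m = 0.578500, f(m) = 0.033169 > 0 → root in [0.578500, 0.701000]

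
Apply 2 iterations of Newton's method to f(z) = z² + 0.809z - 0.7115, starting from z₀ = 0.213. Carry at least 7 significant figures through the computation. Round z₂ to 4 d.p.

0.5343

Newton update: z ← z − f(z)/f'(z).
f'(z) = 2z + 0.809
z_0 = 0.213000: f = -0.493814, f' = 1.235000 → z_1 = 0.213000 - (-0.493814)/(1.235000) = 0.612849
z_1 = 0.612849: f = 0.159880, f' = 2.034699 → z_2 = 0.612849 - (0.159880)/(2.034699) = 0.534273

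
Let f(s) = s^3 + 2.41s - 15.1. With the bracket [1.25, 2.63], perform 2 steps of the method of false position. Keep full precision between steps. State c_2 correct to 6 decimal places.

2.116260

f(1.250000) = -10.134375, f(2.630000) = 9.429747
step 1: c = 1.964851, f(c) = -2.779124 < 0 → new bracket [1.964851, 2.630000]
step 2: c = 2.116260, f(c) = -0.522022 < 0 → new bracket [2.116260, 2.630000]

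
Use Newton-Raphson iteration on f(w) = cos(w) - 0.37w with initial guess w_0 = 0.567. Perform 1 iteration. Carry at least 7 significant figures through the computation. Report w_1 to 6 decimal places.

1.265626

Newton update: w ← w − f(w)/f'(w).
f'(w) = -sin(w) - 0.37
w_0 = 0.567000: f = 0.633726, f' = -0.907104 → w_1 = 0.567000 - (0.633726)/(-0.907104) = 1.265626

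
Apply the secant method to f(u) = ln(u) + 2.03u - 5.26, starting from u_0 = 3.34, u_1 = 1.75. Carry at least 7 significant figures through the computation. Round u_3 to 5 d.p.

Secant update: u_(k+1) = u_k − f(u_k)·(u_k − u_(k-1))/(f(u_k) − f(u_(k-1))).
f(u_0) = 2.726171, f(u_1) = -1.147884
u_2 = 1.750000 - (-1.147884)·(1.750000 - 3.340000)/(-1.147884 - (2.726171)) = 2.221118; f(u_2) = 0.046879
u_3 = 2.221118 - (0.046879)·(2.221118 - 1.750000)/(0.046879 - (-1.147884)) = 2.202632; f(u_3) = 0.000997

2.20263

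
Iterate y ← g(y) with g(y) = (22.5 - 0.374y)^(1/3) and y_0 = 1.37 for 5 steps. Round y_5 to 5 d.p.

2.77895

y_1 = g(1.370000) = 2.801514
y_2 = g(2.801514) = 2.778588
y_3 = g(2.778588) = 2.778958
y_4 = g(2.778958) = 2.778952
y_5 = g(2.778952) = 2.778952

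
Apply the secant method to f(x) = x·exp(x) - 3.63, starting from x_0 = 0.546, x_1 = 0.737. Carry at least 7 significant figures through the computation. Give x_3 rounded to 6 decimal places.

1.070484

Secant update: x_(k+1) = x_k − f(x_k)·(x_k − x_(k-1))/(f(x_k) − f(x_(k-1))).
f(x_0) = -2.687422, f(x_1) = -2.089923
x_2 = 0.737000 - (-2.089923)·(0.737000 - 0.546000)/(-2.089923 - (-2.687422)) = 1.405077; f(x_2) = 2.096868
x_3 = 1.405077 - (2.096868)·(1.405077 - 0.737000)/(2.096868 - (-2.089923)) = 1.070484; f(x_3) = -0.507620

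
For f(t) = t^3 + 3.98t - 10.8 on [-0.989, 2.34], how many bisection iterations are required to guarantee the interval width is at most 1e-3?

12

Initial width b − a = 2.34 − -0.989 = 3.329000.
After n steps the width is (b−a)/2^n; need (b−a)/2^n ≤ 1e-3.
So n ≥ log₂(3.329000/1e-3) = log₂(3329.0000) ≈ 11.7009.
Hence n = 12.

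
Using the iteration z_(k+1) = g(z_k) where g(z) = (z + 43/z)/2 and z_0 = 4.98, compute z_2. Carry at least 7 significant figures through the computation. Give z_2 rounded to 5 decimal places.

z_1 = g(4.980000) = 6.807269
z_2 = g(6.807269) = 6.562023

6.56202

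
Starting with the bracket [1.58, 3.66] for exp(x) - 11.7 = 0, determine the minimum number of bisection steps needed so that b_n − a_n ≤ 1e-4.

Initial width b − a = 3.66 − 1.58 = 2.080000.
After n steps the width is (b−a)/2^n; need (b−a)/2^n ≤ 1e-4.
So n ≥ log₂(2.080000/1e-4) = log₂(20800.0000) ≈ 14.3443.
Hence n = 15.

15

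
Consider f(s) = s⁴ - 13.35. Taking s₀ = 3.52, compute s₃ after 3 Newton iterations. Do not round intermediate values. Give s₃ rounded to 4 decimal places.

1.9647

f'(s) = 4s³
s_0 = 3.520000: f = 140.172012, f' = 174.456832 → s_1 = 3.520000 - (140.172012)/(174.456832) = 2.716523
s_1 = 2.716523: f = 41.106997, f' = 80.186316 → s_2 = 2.716523 - (41.106997)/(80.186316) = 2.203880
s_2 = 2.203880: f = 10.241281, f' = 42.817729 → s_3 = 2.203880 - (10.241281)/(42.817729) = 1.964696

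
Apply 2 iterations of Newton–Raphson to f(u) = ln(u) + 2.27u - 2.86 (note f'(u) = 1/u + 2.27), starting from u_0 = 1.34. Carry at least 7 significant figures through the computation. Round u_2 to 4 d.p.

1.1851

u_0 = 1.340000: f = 0.474470, f' = 3.016269 → u_1 = 1.340000 - (0.474470)/(3.016269) = 1.182697
u_1 = 1.182697: f = -0.007482, f' = 3.115525 → u_2 = 1.182697 - (-0.007482)/(3.115525) = 1.185098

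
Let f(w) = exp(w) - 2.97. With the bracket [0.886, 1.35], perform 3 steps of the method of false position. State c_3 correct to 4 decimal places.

1.0882

False-position update: c = (a·f(b) − b·f(a))/(f(b) − f(a)); replace the endpoint whose sign matches f(c).
f(0.886000) = -0.544591, f(1.350000) = 0.887426
step 1: c = 1.062458, f(c) = -0.076526 < 0 → new bracket [1.062458, 1.350000]
step 2: c = 1.085285, f(c) = -0.009716 < 0 → new bracket [1.085285, 1.350000]
step 3: c = 1.088152, f(c) = -0.001217 < 0 → new bracket [1.088152, 1.350000]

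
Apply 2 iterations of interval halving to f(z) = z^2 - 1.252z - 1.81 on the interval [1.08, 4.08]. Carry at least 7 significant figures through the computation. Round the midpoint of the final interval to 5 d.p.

2.20500

f(1.080000) = -1.995760, f(4.080000) = 9.728240 (opposite signs)
step 1: m = 2.580000, f(m) = 1.616240 > 0 → root in [1.080000, 2.580000]
step 2: m = 1.830000, f(m) = -0.752260 < 0 → root in [1.830000, 2.580000]
Midpoint of [1.830000, 2.580000] = 2.205000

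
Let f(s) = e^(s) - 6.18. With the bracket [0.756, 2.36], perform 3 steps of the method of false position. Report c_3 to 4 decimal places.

1.8025

f(0.756000) = -4.050260, f(2.360000) = 4.410951
step 1: c = 1.523812, f(c) = -1.590314 < 0 → new bracket [1.523812, 2.360000]
step 2: c = 1.745399, f(c) = -0.451816 < 0 → new bracket [1.745399, 2.360000]
step 3: c = 1.802503, f(c) = -0.115190 < 0 → new bracket [1.802503, 2.360000]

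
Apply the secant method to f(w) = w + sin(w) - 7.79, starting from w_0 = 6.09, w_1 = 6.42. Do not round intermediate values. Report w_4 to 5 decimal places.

7.07695

f(w_0) = -1.891986, f(w_1) = -1.233612
w_2 = 6.420000 - (-1.233612)·(6.420000 - 6.090000)/(-1.233612 - (-1.891986)) = 7.038329; f(w_2) = -0.066278
w_3 = 7.038329 - (-0.066278)·(7.038329 - 6.420000)/(-0.066278 - (-1.233612)) = 7.073436; f(w_3) = -0.006035
w_4 = 7.073436 - (-0.006035)·(7.073436 - 7.038329)/(-0.006035 - (-0.066278)) = 7.076953; f(w_4) = -0.000048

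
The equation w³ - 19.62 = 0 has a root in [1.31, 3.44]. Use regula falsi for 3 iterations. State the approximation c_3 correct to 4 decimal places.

f(1.310000) = -17.371909, f(3.440000) = 21.087584
step 1: c = 2.272107, f(c) = -7.890308 < 0 → new bracket [2.272107, 3.440000]
step 2: c = 2.590110, f(c) = -2.243815 < 0 → new bracket [2.590110, 3.440000]
step 3: c = 2.671845, f(c) = -0.546355 < 0 → new bracket [2.671845, 3.440000]

2.6718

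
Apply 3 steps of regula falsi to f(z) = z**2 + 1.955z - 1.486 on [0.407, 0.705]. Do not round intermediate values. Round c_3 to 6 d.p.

0.585022

False-position update: c = (a·f(b) − b·f(a))/(f(b) − f(a)); replace the endpoint whose sign matches f(c).
f(0.407000) = -0.524666, f(0.705000) = 0.389300
step 1: c = 0.578068, f(c) = -0.021714 < 0 → new bracket [0.578068, 0.705000]
step 2: c = 0.584774, f(c) = -0.000806 < 0 → new bracket [0.584774, 0.705000]
step 3: c = 0.585022, f(c) = -0.000030 < 0 → new bracket [0.585022, 0.705000]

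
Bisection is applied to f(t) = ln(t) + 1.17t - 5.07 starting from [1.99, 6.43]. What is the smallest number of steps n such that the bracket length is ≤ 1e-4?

Initial width b − a = 6.43 − 1.99 = 4.440000.
After n steps the width is (b−a)/2^n; need (b−a)/2^n ≤ 1e-4.
So n ≥ log₂(4.440000/1e-4) = log₂(44400.0000) ≈ 15.4383.
Hence n = 16.

16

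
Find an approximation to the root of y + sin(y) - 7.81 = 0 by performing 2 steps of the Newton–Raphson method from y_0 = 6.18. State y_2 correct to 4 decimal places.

7.0884

Newton update: y ← y − f(y)/f'(y).
f'(y) = 1 + cos(y)
y_0 = 6.180000: f = -1.733002, f' = 1.994681 → y_1 = 6.180000 - (-1.733002)/(1.994681) = 7.048812
y_1 = 7.048812: f = -0.068200, f' = 1.720948 → y_2 = 7.048812 - (-0.068200)/(1.720948) = 7.088441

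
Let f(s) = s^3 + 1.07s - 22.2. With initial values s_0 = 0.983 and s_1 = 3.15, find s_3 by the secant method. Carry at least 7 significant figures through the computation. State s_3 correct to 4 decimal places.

2.6261

f(s_0) = -20.198328, f(s_1) = 12.426375
s_2 = 3.150000 - (12.426375)·(3.150000 - 0.983000)/(12.426375 - (-20.198328)) = 2.324615; f(s_2) = -7.150834
s_3 = 2.324615 - (-7.150834)·(2.324615 - 3.150000)/(-7.150834 - (12.426375)) = 2.626097; f(s_3) = -1.279489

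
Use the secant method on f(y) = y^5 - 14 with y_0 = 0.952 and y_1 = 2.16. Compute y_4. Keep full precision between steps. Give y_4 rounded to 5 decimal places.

f(y_0) = -13.218040, f(y_1) = 33.018498
y_2 = 2.160000 - (33.018498)·(2.160000 - 0.952000)/(33.018498 - (-13.218040)) = 1.297341; f(y_2) = -10.324881
y_3 = 1.297341 - (-10.324881)·(1.297341 - 2.160000)/(-10.324881 - (33.018498)) = 1.502836; f(y_3) = -6.334181
y_4 = 1.502836 - (-6.334181)·(1.502836 - 1.297341)/(-6.334181 - (-10.324881)) = 1.829005; f(y_4) = 6.467979

1.82901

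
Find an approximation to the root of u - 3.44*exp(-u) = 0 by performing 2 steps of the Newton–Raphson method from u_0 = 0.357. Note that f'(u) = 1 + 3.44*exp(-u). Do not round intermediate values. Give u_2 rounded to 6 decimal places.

Newton update: u ← u − f(u)/f'(u).
u_0 = 0.357000: f = -2.050217, f' = 3.407217 → u_1 = 0.357000 - (-2.050217)/(3.407217) = 0.958728
u_1 = 0.958728: f = -0.360100, f' = 2.318828 → u_2 = 0.958728 - (-0.360100)/(2.318828) = 1.114022

1.114022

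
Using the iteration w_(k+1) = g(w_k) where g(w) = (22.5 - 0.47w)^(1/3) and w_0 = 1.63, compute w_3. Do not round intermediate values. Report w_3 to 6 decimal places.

w_1 = g(1.630000) = 2.790696
w_2 = g(2.790696) = 2.767149
w_3 = g(2.767149) = 2.767631

2.767631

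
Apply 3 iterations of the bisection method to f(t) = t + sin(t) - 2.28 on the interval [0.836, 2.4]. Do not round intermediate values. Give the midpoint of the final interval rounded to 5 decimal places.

f(0.836000) = -0.702033, f(2.400000) = 0.795463 (opposite signs)
step 1: m = 1.618000, f(m) = 0.336886 > 0 → root in [0.836000, 1.618000]
step 2: m = 1.227000, f(m) = -0.111518 < 0 → root in [1.227000, 1.618000]
step 3: m = 1.422500, f(m) = 0.131524 > 0 → root in [1.227000, 1.422500]
Midpoint of [1.227000, 1.422500] = 1.324750

1.32475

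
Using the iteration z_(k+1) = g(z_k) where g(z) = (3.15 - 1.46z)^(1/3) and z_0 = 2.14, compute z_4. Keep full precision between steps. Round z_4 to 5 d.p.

z_1 = g(2.140000) = 0.294723
z_2 = g(0.294723) = 1.395856
z_3 = g(1.395856) = 1.036036
z_4 = g(1.036036) = 1.178647

1.17865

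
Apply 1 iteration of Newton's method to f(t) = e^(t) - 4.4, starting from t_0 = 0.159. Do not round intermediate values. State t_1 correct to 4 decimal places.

2.9122

f'(t) = e^(t)
t_0 = 0.159000: f = -3.227662, f' = 1.172338 → t_1 = 0.159000 - (-3.227662)/(1.172338) = 2.912184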